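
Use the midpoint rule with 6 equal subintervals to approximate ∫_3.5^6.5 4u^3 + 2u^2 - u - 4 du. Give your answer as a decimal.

1758.625

Δu = (6.5 − 3.5)/6 = 0.5.
Midpoints: 3.75, 4.25, 4.75, 5.25, 5.75, 6.25.
f(3.75) = 231.3125, f(4.25) = 334.9375, f(4.75) = 465.0625, f(5.25) = 624.6875, f(5.75) = 816.8125, f(6.25) = 1044.4375.
Sum = Δu · [f(3.75) + f(4.25) + f(4.75) + ...].
Sum = 1758.625.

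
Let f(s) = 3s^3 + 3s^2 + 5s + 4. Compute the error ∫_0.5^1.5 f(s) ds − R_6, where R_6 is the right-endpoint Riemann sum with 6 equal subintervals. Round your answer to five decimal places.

-1.78472

Exact integral: ∫_0.5^1.5 f(s) ds = 16.
R_6 ≈ 17.7847222.
Error ≈ 16 − 17.7847222 ≈ -1.78472.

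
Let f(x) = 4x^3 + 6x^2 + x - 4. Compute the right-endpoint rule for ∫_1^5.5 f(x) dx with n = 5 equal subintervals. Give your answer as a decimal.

Δx = (5.5 − 1)/5 = 0.9.
Right endpoints: 1.9, 2.8, 3.7, 4.6, 5.5.
f(1.9) = 46.996, f(2.8) = 133.648, f(3.7) = 284.452, f(4.6) = 516.904, f(5.5) = 848.5.
Sum = Δx · [f(1.9) + f(2.8) + f(3.7) + f(4.6) + f(5.5)].
Sum = 1647.45.

1647.45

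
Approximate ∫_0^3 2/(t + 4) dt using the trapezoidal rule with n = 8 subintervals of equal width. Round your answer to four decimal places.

1.1202

Δt = (3 − 0)/8 = 0.375.
f(0) = 0.5, f(0.375) = 16/35, f(0.75) = 8/19, f(1.125) = 16/41, f(1.5) = 4/11, f(1.875) = 16/47, f(2.25) = 0.32, f(2.625) = 16/53, f(3) = 2/7.
T_8 = (Δt/2)·[f(t_0) + 2f(t_1) + ... + 2f(t_{7}) + f(t_8)].
Sum ≈ 1.1202.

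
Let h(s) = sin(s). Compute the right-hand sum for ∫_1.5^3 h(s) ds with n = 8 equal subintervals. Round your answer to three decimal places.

0.977

Δs = (3 − 1.5)/8 = 0.1875.
Right endpoints: 1.6875, 1.875, 2.0625, 2.25, 2.4375, 2.625, 2.8125, 3.
h(1.6875) ≈ 0.993, h(1.875) ≈ 0.954, h(2.0625) ≈ 0.882, h(2.25) ≈ 0.778, h(2.4375) ≈ 0.647, h(2.625) ≈ 0.494, h(2.8125) ≈ 0.323, h(3) ≈ 0.141.
Sum = Δs · [h(1.6875) + h(1.875) + h(2.0625) + ...].
Sum ≈ 0.977.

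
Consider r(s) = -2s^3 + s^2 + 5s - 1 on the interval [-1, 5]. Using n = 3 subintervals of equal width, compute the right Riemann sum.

-458

Δs = (5 − (-1))/3 = 2.
Right endpoints: 1, 3, 5.
r(1) = 3, r(3) = -31, r(5) = -201.
Sum = Δs · [r(1) + r(3) + r(5)].
Sum = -458.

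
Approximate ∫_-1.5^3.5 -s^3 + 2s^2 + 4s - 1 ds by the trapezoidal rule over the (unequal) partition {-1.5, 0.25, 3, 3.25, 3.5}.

3.0390625

Subinterval widths: 1.75, 2.75, 0.25, 0.25.
f(-1.5) = 0.875, f(0.25) = 0.109375, f(3) = 2, f(3.25) = -1.203125, f(3.5) = -5.375.
On each subinterval the trapezoid contributes (Δs_i/2)·[f(s_{i-1}) + f(s_i)].
Sum = 3.0390625.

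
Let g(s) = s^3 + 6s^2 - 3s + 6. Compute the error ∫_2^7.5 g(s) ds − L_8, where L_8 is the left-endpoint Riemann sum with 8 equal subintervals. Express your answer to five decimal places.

Exact integral: ∫_2^7.5 g(s) ds = 1569.390625.
L_8 ≈ 1333.8010254.
Error ≈ 1569.390625 − 1333.8010254 ≈ 235.58960.

235.58960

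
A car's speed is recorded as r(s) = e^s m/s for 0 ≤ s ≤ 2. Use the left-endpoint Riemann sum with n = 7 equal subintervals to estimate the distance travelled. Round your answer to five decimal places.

Δs = (2 − 0)/7 = 2/7.
Left endpoints: 0, 2/7, 4/7, 6/7, 8/7, 10/7, 12/7.
r(0) ≈ 1.00000, r(2/7) ≈ 1.33071, r(4/7) ≈ 1.77079, r(6/7) ≈ 2.35642, r(8/7) ≈ 3.13571, r(10/7) ≈ 4.17273, r(12/7) ≈ 5.55271.
Sum = Δs · [r(0) + r(2/7) + r(4/7) + ...].
Sum ≈ 5.51974.

5.51974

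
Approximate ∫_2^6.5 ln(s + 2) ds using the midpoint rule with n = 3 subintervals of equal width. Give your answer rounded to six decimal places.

Δs = (6.5 − 2)/3 = 1.5.
Midpoints: 2.75, 4.25, 5.75.
f(2.75) ≈ 1.558145, f(4.25) ≈ 1.832581, f(5.75) ≈ 2.047693.
Sum = Δs · [f(2.75) + f(4.25) + f(5.75)].
Sum ≈ 8.157628.

8.157628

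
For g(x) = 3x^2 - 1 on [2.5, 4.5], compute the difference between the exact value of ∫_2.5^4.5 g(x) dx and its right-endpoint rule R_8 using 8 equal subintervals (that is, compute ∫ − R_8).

Exact integral: ∫_2.5^4.5 g(x) dx = 73.5.
R_8 = 78.8125.
Error = 73.5 − 78.8125 = -5.3125.

-5.3125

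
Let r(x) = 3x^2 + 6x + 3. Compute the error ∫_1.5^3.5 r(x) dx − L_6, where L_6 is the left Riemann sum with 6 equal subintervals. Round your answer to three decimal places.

Exact integral: ∫_1.5^3.5 r(x) dx = 75.5.
L_6 ≈ 68.61111.
Error ≈ 75.5 − 68.61111 ≈ 6.889.

6.889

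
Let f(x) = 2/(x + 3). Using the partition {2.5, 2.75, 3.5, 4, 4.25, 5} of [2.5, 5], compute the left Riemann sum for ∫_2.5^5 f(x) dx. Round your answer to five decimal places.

Subinterval widths: 0.25, 0.75, 0.5, 0.25, 0.75.
Left endpoints: 2.5, 2.75, 3.5, 4, 4.25.
f(2.5) = 4/11, f(2.75) = 8/23, f(3.5) = 4/13, f(4) = 2/7, f(4.25) = 8/29.
Sum = Σ Δx_i · f(x_i).
Sum ≈ 0.78395.

0.78395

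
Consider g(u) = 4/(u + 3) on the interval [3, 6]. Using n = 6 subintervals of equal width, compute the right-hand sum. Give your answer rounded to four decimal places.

Δu = (6 − 3)/6 = 0.5.
Right endpoints: 3.5, 4, 4.5, 5, 5.5, 6.
g(3.5) = 8/13, g(4) = 4/7, g(4.5) = 8/15, g(5) = 0.5, g(5.5) = 8/17, g(6) = 4/9.
Sum = Δu · [g(3.5) + g(4) + g(4.5) + ...].
Sum ≈ 1.5676.

1.5676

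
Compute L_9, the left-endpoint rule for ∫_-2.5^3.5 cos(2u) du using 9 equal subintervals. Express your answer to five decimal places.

Δu = (3.5 − (-2.5))/9 = 2/3.
Left endpoints: -2.5, -11/6, -7/6, -0.5, 1/6, 5/6, 1.5, 13/6, 17/6.
f(-2.5) ≈ 0.28366, f(-11/6) ≈ -0.86529, f(-7/6) ≈ -0.69076, f(-0.5) ≈ 0.54030, f(1/6) ≈ 0.94496, f(5/6) ≈ -0.09572, f(1.5) ≈ -0.98999, f(13/6) ≈ -0.37004, f(17/6) ≈ 0.81590.
Sum = Δu · [f(-2.5) + f(-11/6) + f(-7/6) + ...].
Sum ≈ -0.28466.

-0.28466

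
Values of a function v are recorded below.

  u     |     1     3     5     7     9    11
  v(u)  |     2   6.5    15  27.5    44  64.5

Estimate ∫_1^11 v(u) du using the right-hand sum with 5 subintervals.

Δu = 2.
Sum = 2·[6.5 + 15 + 27.5 + 44 + 64.5] = 315.

315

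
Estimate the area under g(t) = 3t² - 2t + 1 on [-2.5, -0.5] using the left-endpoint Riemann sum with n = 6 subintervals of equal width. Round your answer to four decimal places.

Δt = (-0.5 − (-2.5))/6 = 1/3.
Left endpoints: -2.5, -13/6, -11/6, -1.5, -7/6, -5/6.
g(-2.5) = 24.75, g(-13/6) = 233/12, g(-11/6) = 14.75, g(-1.5) = 10.75, g(-7/6) = 89/12, g(-5/6) = 4.75.
Sum = Δt · [g(-2.5) + g(-13/6) + g(-11/6) + ...].
Sum ≈ 27.2778.

27.2778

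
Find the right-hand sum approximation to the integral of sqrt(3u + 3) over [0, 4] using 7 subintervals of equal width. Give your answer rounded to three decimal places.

Δu = (4 − 0)/7 = 4/7.
Right endpoints: 4/7, 8/7, 12/7, 16/7, 20/7, 24/7, 4.
f(4/7) ≈ 2.171, f(8/7) ≈ 2.535, f(12/7) ≈ 2.854, f(16/7) ≈ 3.140, f(20/7) ≈ 3.402, f(24/7) ≈ 3.645, f(4) ≈ 3.873.
Sum = Δu · [f(4/7) + f(8/7) + f(12/7) + ...].
Sum ≈ 12.354.

12.354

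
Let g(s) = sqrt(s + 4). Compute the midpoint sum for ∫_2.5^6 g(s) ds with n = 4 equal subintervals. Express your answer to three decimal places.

10.035

Δs = (6 − 2.5)/4 = 0.875.
Midpoints: 2.9375, 3.8125, 4.6875, 5.5625.
g(2.9375) ≈ 2.634, g(3.8125) ≈ 2.795, g(4.6875) ≈ 2.947, g(5.5625) ≈ 3.092.
Sum = Δs · [g(2.9375) + g(3.8125) + g(4.6875) + g(5.5625)].
Sum ≈ 10.035.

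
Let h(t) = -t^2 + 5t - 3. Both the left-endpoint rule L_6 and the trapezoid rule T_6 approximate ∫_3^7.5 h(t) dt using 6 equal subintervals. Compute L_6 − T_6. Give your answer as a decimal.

L_6 = -18.140625.
T_6 = -27.421875.
L_6 − T_6 = 9.28125.

9.28125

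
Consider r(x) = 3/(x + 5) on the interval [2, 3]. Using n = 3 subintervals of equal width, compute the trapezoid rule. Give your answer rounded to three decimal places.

0.401

Δx = (3 − 2)/3 = 1/3.
r(2) = 3/7, r(7/3) = 9/22, r(8/3) = 9/23, r(3) = 0.375.
T_3 = (Δx/2)·[r(x_0) + 2r(x_1) + 2r(x_2) + r(x_3)].
Sum ≈ 0.401.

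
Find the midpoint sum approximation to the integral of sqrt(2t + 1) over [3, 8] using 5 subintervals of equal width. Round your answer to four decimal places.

17.1965

Δt = (8 − 3)/5 = 1.
Midpoints: 3.5, 4.5, 5.5, 6.5, 7.5.
f(3.5) ≈ 2.8284, f(4.5) ≈ 3.1623, f(5.5) ≈ 3.4641, f(6.5) ≈ 3.7417, f(7.5) ≈ 4.0000.
Sum = Δt · [f(3.5) + f(4.5) + f(5.5) + f(6.5) + f(7.5)].
Sum ≈ 17.1965.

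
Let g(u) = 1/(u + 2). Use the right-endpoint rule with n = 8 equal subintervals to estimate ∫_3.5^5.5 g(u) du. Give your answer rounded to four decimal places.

0.3042

Δu = (5.5 − 3.5)/8 = 0.25.
Right endpoints: 3.75, 4, 4.25, 4.5, 4.75, 5, 5.25, 5.5.
g(3.75) = 4/23, g(4) = 1/6, g(4.25) = 0.16, g(4.5) = 2/13, g(4.75) = 4/27, g(5) = 1/7, g(5.25) = 4/29, g(5.5) = 2/15.
Sum = Δu · [g(3.75) + g(4) + g(4.25) + ...].
Sum ≈ 0.3042.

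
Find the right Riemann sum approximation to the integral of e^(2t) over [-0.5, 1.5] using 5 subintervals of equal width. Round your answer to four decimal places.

14.3226

Δt = (1.5 − (-0.5))/5 = 0.4.
Right endpoints: -0.1, 0.3, 0.7, 1.1, 1.5.
f(-0.1) ≈ 0.8187, f(0.3) ≈ 1.8221, f(0.7) ≈ 4.0552, f(1.1) ≈ 9.0250, f(1.5) ≈ 20.0855.
Sum = Δt · [f(-0.1) + f(0.3) + f(0.7) + f(1.1) + f(1.5)].
Sum ≈ 14.3226.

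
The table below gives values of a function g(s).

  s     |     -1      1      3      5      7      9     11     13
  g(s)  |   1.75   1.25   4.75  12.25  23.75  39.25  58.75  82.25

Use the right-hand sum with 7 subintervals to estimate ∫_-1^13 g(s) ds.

444.5

Δs = 2.
Sum = 2·[1.25 + 4.75 + 12.25 + 23.75 + 39.25 + 58.75 + 82.25] = 444.5.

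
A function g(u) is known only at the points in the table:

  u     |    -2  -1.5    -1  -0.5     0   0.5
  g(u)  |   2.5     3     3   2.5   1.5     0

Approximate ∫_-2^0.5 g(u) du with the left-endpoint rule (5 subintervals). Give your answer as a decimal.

6.25

Δu = 0.5.
Sum = 0.5·[2.5 + 3 + 3 + 2.5 + 1.5] = 6.25.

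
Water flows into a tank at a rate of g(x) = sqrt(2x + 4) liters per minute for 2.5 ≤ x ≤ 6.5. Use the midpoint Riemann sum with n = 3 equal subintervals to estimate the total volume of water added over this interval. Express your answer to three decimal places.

14.371

Δx = (6.5 − 2.5)/3 = 4/3.
Midpoints: 19/6, 4.5, 35/6.
g(19/6) ≈ 3.215, g(4.5) ≈ 3.606, g(35/6) ≈ 3.958.
Sum = Δx · [g(19/6) + g(4.5) + g(35/6)].
Sum ≈ 14.371.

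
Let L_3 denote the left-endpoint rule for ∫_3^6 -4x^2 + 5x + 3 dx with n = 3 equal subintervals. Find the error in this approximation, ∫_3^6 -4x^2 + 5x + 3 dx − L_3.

-44.5

Exact integral: ∫_3^6 f(x) dx = -175.5.
L_3 = -131.
Error = -175.5 − (-131) = -44.5.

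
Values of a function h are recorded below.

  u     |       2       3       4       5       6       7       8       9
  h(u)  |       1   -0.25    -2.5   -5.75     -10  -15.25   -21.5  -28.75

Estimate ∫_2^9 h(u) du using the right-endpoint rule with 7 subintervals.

Δu = 1.
Sum = 1·[(-0.25) + (-2.5) + (-5.75) + (-10) + (-15.25) + (-21.5) + (-28.75)] = -84.

-84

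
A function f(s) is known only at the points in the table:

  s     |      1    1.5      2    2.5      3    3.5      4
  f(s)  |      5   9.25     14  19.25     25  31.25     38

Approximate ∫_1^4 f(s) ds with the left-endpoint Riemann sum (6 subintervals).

Δs = 0.5.
Sum = 0.5·[5 + 9.25 + 14 + 19.25 + 25 + 31.25] = 51.875.

51.875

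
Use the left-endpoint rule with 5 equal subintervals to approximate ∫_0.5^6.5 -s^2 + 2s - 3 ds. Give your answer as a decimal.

-50.94

Δs = (6.5 − 0.5)/5 = 1.2.
Left endpoints: 0.5, 1.7, 2.9, 4.1, 5.3.
f(0.5) = -2.25, f(1.7) = -2.49, f(2.9) = -5.61, f(4.1) = -11.61, f(5.3) = -20.49.
Sum = Δs · [f(0.5) + f(1.7) + f(2.9) + f(4.1) + f(5.3)].
Sum = -50.94.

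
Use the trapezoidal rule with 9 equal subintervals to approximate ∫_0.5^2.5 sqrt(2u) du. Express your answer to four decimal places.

Δu = (2.5 − 0.5)/9 = 2/9.
f(0.5) ≈ 1.0000, f(13/18) ≈ 1.2019, f(17/18) ≈ 1.3744, f(7/6) ≈ 1.5275, f(25/18) ≈ 1.6667, f(29/18) ≈ 1.7951, f(11/6) ≈ 1.9149, f(37/18) ≈ 2.0276, f(41/18) ≈ 2.1344, f(2.5) ≈ 2.2361.
T_9 = (Δu/2)·[f(u_0) + 2f(u_1) + ... + 2f(u_{8}) + f(u_9)].
Sum ≈ 3.3912.

3.3912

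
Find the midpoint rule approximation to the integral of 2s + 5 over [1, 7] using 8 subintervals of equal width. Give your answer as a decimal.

78

Δs = (7 − 1)/8 = 0.75.
Midpoints: 1.375, 2.125, 2.875, 3.625, 4.375, 5.125, 5.875, 6.625.
f(1.375) = 7.75, f(2.125) = 9.25, f(2.875) = 10.75, f(3.625) = 12.25, f(4.375) = 13.75, f(5.125) = 15.25, f(5.875) = 16.75, f(6.625) = 18.25.
Sum = Δs · [f(1.375) + f(2.125) + f(2.875) + ...].
Sum = 78.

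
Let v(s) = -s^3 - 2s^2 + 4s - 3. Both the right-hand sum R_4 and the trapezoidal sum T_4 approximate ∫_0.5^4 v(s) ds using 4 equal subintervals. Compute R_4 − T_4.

R_4 ≈ -125.0771484.
T_4 ≈ -89.4755859.
R_4 − T_4 = -35.6015625.

-35.6015625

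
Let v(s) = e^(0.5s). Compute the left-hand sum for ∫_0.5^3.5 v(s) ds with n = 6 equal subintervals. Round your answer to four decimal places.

7.8700

Δs = (3.5 − 0.5)/6 = 0.5.
Left endpoints: 0.5, 1, 1.5, 2, 2.5, 3.
v(0.5) ≈ 1.2840, v(1) ≈ 1.6487, v(1.5) ≈ 2.1170, v(2) ≈ 2.7183, v(2.5) ≈ 3.4903, v(3) ≈ 4.4817.
Sum = Δs · [v(0.5) + v(1) + v(1.5) + ...].
Sum ≈ 7.8700.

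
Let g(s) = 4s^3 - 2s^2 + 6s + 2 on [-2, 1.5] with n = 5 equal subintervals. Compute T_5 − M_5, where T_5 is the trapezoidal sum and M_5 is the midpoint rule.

T_5 = -18.2.
M_5 = -16.05625.
T_5 − M_5 = -2.14375.

-2.14375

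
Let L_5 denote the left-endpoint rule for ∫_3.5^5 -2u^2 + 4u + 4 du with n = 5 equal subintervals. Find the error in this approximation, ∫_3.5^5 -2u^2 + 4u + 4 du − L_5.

-2.88

Exact integral: ∫_3.5^5 f(u) du = -23.25.
L_5 = -20.37.
Error = -23.25 − (-20.37) = -2.88.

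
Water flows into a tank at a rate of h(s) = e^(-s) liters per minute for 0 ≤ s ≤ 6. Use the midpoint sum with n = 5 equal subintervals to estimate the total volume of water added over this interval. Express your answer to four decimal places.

Δs = (6 − 0)/5 = 1.2.
Midpoints: 0.6, 1.8, 3, 4.2, 5.4.
h(0.6) ≈ 0.5488, h(1.8) ≈ 0.1653, h(3) ≈ 0.0498, h(4.2) ≈ 0.0150, h(5.4) ≈ 0.0045.
Sum = Δs · [h(0.6) + h(1.8) + h(3) + h(4.2) + h(5.4)].
Sum ≈ 0.9401.

0.9401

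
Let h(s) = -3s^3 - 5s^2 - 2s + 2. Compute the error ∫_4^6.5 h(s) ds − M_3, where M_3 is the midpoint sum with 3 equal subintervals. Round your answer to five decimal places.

Exact integral: ∫_4^6.5 h(s) ds ≈ -1519.0885417.
M_3 ≈ -1511.5292245.
Error ≈ -1519.0885417 − (-1511.5292245) ≈ -7.55932.

-7.55932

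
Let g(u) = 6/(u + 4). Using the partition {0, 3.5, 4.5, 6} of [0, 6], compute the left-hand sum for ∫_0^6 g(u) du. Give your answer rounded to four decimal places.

Subinterval widths: 3.5, 1, 1.5.
Left endpoints: 0, 3.5, 4.5.
g(0) = 1.5, g(3.5) = 0.8, g(4.5) = 12/17.
Sum = Σ Δu_i · g(u_i).
Sum ≈ 7.1088.

7.1088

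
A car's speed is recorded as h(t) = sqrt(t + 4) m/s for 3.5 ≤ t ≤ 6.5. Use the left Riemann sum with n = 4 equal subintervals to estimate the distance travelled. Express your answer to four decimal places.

8.8000

Δt = (6.5 − 3.5)/4 = 0.75.
Left endpoints: 3.5, 4.25, 5, 5.75.
h(3.5) ≈ 2.7386, h(4.25) ≈ 2.8723, h(5) ≈ 3.0000, h(5.75) ≈ 3.1225.
Sum = Δt · [h(3.5) + h(4.25) + h(5) + h(5.75)].
Sum ≈ 8.8000.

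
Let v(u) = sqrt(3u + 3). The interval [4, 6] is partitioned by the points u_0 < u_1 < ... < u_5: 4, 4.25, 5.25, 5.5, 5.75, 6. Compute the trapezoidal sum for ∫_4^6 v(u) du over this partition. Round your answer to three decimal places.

Subinterval widths: 0.25, 1, 0.25, 0.25, 0.25.
v(4) ≈ 3.873, v(4.25) ≈ 3.969, v(5.25) ≈ 4.330, v(5.5) ≈ 4.416, v(5.75) ≈ 4.500, v(6) ≈ 4.583.
On each subinterval the trapezoid contributes (Δu_i/2)·[v(u_{i-1}) + v(u_i)].
Sum ≈ 8.473.

8.473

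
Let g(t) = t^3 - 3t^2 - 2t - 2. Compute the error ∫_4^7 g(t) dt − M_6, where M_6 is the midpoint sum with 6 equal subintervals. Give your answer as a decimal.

0.84375

Exact integral: ∫_4^7 g(t) dt = 218.25.
M_6 = 217.40625.
Error = 218.25 − 217.40625 = 0.84375.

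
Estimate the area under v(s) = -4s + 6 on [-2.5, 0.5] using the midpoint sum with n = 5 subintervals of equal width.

30

Δs = (0.5 − (-2.5))/5 = 0.6.
Midpoints: -2.2, -1.6, -1, -0.4, 0.2.
v(-2.2) = 14.8, v(-1.6) = 12.4, v(-1) = 10, v(-0.4) = 7.6, v(0.2) = 5.2.
Sum = Δs · [v(-2.2) + v(-1.6) + v(-1) + v(-0.4) + v(0.2)].
Sum = 30.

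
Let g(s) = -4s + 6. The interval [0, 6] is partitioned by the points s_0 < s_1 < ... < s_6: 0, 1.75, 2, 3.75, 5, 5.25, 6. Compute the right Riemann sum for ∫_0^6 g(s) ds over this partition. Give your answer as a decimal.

Subinterval widths: 1.75, 0.25, 1.75, 1.25, 0.25, 0.75.
Right endpoints: 1.75, 2, 3.75, 5, 5.25, 6.
g(1.75) = -1, g(2) = -2, g(3.75) = -9, g(5) = -14, g(5.25) = -15, g(6) = -18.
Sum = Σ Δs_i · g(s_i).
Sum = -52.75.

-52.75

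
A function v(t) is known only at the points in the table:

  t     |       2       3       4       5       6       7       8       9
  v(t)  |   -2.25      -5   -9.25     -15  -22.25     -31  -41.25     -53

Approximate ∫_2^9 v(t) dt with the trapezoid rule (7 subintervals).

Δt = 1.
T_7 = (1/2)·[(-2.25) + 2·(-5) + 2·(-9.25) + 2·(-15) + 2·(-22.25) + 2·(-31) + 2·(-41.25) + (-53)] = -151.375.

-151.375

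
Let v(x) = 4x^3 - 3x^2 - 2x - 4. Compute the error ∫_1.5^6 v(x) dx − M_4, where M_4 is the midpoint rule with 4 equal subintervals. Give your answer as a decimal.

19.93359375

Exact integral: ∫_1.5^6 v(x) dx = 1026.5625.
M_4 = 1006.62890625.
Error = 1026.5625 − 1006.62890625 = 19.93359375.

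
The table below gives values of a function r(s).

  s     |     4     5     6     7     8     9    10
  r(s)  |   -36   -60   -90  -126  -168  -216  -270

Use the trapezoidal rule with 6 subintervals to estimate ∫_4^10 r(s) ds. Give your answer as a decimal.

Δs = 1.
T_6 = (1/2)·[(-36) + 2·(-60) + 2·(-90) + 2·(-126) + 2·(-168) + 2·(-216) + (-270)] = -813.

-813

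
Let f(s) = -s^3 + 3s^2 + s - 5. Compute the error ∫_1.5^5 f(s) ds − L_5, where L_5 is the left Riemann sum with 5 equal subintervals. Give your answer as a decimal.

-15.526875

Exact integral: ∫_1.5^5 f(s) ds = -39.484375.
L_5 = -23.9575.
Error = -39.484375 − (-23.9575) = -15.526875.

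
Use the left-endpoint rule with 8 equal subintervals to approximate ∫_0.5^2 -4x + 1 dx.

Δx = (2 − 0.5)/8 = 0.1875.
Left endpoints: 0.5, 0.6875, 0.875, 1.0625, 1.25, 1.4375, 1.625, 1.8125.
f(0.5) = -1, f(0.6875) = -1.75, f(0.875) = -2.5, f(1.0625) = -3.25, f(1.25) = -4, f(1.4375) = -4.75, f(1.625) = -5.5, f(1.8125) = -6.25.
Sum = Δx · [f(0.5) + f(0.6875) + f(0.875) + ...].
Sum = -5.4375.

-5.4375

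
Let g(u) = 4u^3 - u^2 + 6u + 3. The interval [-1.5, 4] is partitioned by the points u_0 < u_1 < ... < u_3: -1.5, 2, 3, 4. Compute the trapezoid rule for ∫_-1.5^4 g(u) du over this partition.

Subinterval widths: 3.5, 1, 1.
g(-1.5) = -21.75, g(2) = 43, g(3) = 120, g(4) = 267.
On each subinterval the trapezoid contributes (Δu_i/2)·[g(u_{i-1}) + g(u_i)].
Sum = 312.1875.

312.1875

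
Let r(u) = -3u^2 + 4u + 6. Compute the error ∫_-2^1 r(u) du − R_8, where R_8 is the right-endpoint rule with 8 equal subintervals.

Exact integral: ∫_-2^1 r(u) du = 3.
R_8 = 6.7265625.
Error = 3 − 6.7265625 = -3.7265625.

-3.7265625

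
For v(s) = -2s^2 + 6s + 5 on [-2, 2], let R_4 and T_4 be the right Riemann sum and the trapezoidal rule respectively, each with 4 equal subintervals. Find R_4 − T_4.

12

R_4 = 20.
T_4 = 8.
R_4 − T_4 = 12.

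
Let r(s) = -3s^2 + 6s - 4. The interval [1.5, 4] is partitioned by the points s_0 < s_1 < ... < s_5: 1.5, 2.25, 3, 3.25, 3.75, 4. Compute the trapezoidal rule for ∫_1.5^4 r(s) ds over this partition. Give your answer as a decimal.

-29.875

Subinterval widths: 0.75, 0.75, 0.25, 0.5, 0.25.
r(1.5) = -1.75, r(2.25) = -5.6875, r(3) = -13, r(3.25) = -16.1875, r(3.75) = -23.6875, r(4) = -28.
On each subinterval the trapezoid contributes (Δs_i/2)·[r(s_{i-1}) + r(s_i)].
Sum = -29.875.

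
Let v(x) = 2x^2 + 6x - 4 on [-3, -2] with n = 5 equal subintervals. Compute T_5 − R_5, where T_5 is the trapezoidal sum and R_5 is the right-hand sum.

0.4

T_5 = -6.32.
R_5 = -6.72.
T_5 − R_5 = 0.4.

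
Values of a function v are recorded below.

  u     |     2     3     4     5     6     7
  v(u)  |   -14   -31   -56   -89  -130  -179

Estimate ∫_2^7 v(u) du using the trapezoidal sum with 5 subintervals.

Δu = 1.
T_5 = (1/2)·[(-14) + 2·(-31) + 2·(-56) + 2·(-89) + 2·(-130) + (-179)] = -402.5.

-402.5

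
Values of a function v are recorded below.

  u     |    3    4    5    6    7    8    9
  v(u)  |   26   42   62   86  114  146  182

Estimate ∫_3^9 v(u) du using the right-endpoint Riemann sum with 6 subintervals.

Δu = 1.
Sum = 1·[42 + 62 + 86 + 114 + 146 + 182] = 632.

632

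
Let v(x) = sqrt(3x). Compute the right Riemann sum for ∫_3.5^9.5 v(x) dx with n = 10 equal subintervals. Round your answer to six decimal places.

26.873881

Δx = (9.5 − 3.5)/10 = 0.6.
Right endpoints: 4.1, 4.7, 5.3, 5.9, 6.5, 7.1, 7.7, 8.3, 8.9, 9.5.
v(4.1) ≈ 3.507136, v(4.7) ≈ 3.754997, v(5.3) ≈ 3.987480, v(5.9) ≈ 4.207137, v(6.5) ≈ 4.415880, v(7.1) ≈ 4.615192, v(7.7) ≈ 4.806246, v(8.3) ≈ 4.989990, v(8.9) ≈ 5.167204, v(9.5) ≈ 5.338539.
Sum = Δx · [v(4.1) + v(4.7) + v(5.3) + ...].
Sum ≈ 26.873881.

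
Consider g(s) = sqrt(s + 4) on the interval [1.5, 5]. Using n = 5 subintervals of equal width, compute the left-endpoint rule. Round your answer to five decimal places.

9.16983

Δs = (5 − 1.5)/5 = 0.7.
Left endpoints: 1.5, 2.2, 2.9, 3.6, 4.3.
g(1.5) ≈ 2.34521, g(2.2) ≈ 2.48998, g(2.9) ≈ 2.62679, g(3.6) ≈ 2.75681, g(4.3) ≈ 2.88097.
Sum = Δs · [g(1.5) + g(2.2) + g(2.9) + g(3.6) + g(4.3)].
Sum ≈ 9.16983.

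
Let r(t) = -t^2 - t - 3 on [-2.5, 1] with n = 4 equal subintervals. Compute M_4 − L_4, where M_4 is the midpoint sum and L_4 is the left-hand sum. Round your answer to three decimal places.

M_4 ≈ -13.19336.
L_4 = -14.62890625.
M_4 − L_4 ≈ 1.436.

1.436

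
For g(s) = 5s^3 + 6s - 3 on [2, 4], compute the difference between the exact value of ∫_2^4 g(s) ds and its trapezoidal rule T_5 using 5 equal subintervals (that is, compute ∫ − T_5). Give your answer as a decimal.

Exact integral: ∫_2^4 g(s) ds = 330.
T_5 = 332.4.
Error = 330 − 332.4 = -2.4.

-2.4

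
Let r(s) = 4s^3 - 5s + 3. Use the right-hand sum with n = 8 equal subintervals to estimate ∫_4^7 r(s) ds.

Δs = (7 − 4)/8 = 0.375.
Right endpoints: 4.375, 4.75, 5.125, 5.5, 5.875, 6.25, 6.625, 7.
r(4.375) = 316.0859375, r(4.75) = 407.9375, r(5.125) = 515.8203125, r(5.5) = 641, r(5.875) = 784.7421875, r(6.25) = 948.3125, r(6.625) = 1132.9765625, r(7) = 1340.
Sum = Δs · [r(4.375) + r(4.75) + r(5.125) + ...].
Sum = 2282.578125.

2282.578125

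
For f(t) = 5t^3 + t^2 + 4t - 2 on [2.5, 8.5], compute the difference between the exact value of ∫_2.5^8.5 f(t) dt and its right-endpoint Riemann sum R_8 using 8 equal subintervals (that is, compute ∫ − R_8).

-1202.90625

Exact integral: ∫_2.5^8.5 f(t) dt = 6795.75.
R_8 = 7998.65625.
Error = 6795.75 − 7998.65625 = -1202.90625.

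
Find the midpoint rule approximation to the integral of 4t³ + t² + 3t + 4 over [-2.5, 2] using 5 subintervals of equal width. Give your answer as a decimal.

Δt = (2 − (-2.5))/5 = 0.9.
Midpoints: -2.05, -1.15, -0.25, 0.65, 1.55.
f(-2.05) = -32.408, f(-1.15) = -4.211, f(-0.25) = 3.25, f(0.65) = 7.471, f(1.55) = 25.948.
Sum = Δt · [f(-2.05) + f(-1.15) + f(-0.25) + f(0.65) + f(1.55)].
Sum = 0.045.

0.045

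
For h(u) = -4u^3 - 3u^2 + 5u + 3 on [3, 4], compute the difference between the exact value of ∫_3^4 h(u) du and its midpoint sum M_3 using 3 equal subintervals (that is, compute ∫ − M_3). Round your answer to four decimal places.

Exact integral: ∫_3^4 h(u) du = -191.5.
M_3 ≈ -191.083333.
Error ≈ -191.5 − (-191.083333) ≈ -0.4167.

-0.4167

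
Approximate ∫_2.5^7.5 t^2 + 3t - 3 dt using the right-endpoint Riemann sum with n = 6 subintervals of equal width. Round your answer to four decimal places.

Δt = (7.5 − 2.5)/6 = 5/6.
Right endpoints: 10/3, 25/6, 5, 35/6, 20/3, 7.5.
f(10/3) = 163/9, f(25/6) = 967/36, f(5) = 37, f(35/6) = 1747/36, f(20/3) = 553/9, f(7.5) = 75.75.
Sum = Δt · [f(10/3) + f(25/6) + f(5) + ...].
Sum ≈ 223.0787.

223.0787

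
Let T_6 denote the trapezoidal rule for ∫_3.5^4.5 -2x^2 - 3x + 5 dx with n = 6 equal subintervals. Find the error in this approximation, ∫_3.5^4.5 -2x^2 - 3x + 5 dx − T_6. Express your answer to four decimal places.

Exact integral: ∫_3.5^4.5 f(x) dx ≈ -39.166667.
T_6 ≈ -39.175926.
Error ≈ -39.166667 − (-39.175926) ≈ 0.0093.

0.0093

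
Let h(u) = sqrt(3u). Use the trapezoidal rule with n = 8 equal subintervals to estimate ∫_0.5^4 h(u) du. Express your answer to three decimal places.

8.817

Δu = (4 − 0.5)/8 = 0.4375.
h(0.5) ≈ 1.225, h(0.9375) ≈ 1.677, h(1.375) ≈ 2.031, h(1.8125) ≈ 2.332, h(2.25) ≈ 2.598, h(2.6875) ≈ 2.839, h(3.125) ≈ 3.062, h(3.5625) ≈ 3.269, h(4) ≈ 3.464.
T_8 = (Δu/2)·[h(u_0) + 2h(u_1) + ... + 2h(u_{7}) + h(u_8)].
Sum ≈ 8.817.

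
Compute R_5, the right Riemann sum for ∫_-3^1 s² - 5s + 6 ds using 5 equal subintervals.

Δs = (1 − (-3))/5 = 0.8.
Right endpoints: -2.2, -1.4, -0.6, 0.2, 1.
f(-2.2) = 21.84, f(-1.4) = 14.96, f(-0.6) = 9.36, f(0.2) = 5.04, f(1) = 2.
Sum = Δs · [f(-2.2) + f(-1.4) + f(-0.6) + f(0.2) + f(1)].
Sum = 42.56.

42.56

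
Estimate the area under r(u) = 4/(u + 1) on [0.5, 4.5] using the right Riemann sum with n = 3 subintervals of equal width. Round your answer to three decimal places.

Δu = (4.5 − 0.5)/3 = 4/3.
Right endpoints: 11/6, 19/6, 4.5.
r(11/6) = 24/17, r(19/6) = 0.96, r(4.5) = 8/11.
Sum = Δu · [r(11/6) + r(19/6) + r(4.5)].
Sum ≈ 4.132.

4.132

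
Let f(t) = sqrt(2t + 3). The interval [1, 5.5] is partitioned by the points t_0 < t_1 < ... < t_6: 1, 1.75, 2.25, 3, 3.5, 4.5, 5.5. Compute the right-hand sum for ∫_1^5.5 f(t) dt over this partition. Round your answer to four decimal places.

Subinterval widths: 0.75, 0.5, 0.75, 0.5, 1, 1.
Right endpoints: 1.75, 2.25, 3, 3.5, 4.5, 5.5.
f(1.75) ≈ 2.5495, f(2.25) ≈ 2.7386, f(3) ≈ 3.0000, f(3.5) ≈ 3.1623, f(4.5) ≈ 3.4641, f(5.5) ≈ 3.7417.
Sum = Σ Δt_i · f(t_i).
Sum ≈ 14.3183.

14.3183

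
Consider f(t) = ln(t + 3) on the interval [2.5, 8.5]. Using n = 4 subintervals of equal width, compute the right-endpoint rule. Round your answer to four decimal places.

13.2464

Δt = (8.5 − 2.5)/4 = 1.5.
Right endpoints: 4, 5.5, 7, 8.5.
f(4) ≈ 1.9459, f(5.5) ≈ 2.1401, f(7) ≈ 2.3026, f(8.5) ≈ 2.4423.
Sum = Δt · [f(4) + f(5.5) + f(7) + f(8.5)].
Sum ≈ 13.2464.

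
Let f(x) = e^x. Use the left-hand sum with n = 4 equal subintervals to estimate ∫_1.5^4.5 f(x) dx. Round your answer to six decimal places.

57.432033

Δx = (4.5 − 1.5)/4 = 0.75.
Left endpoints: 1.5, 2.25, 3, 3.75.
f(1.5) ≈ 4.481689, f(2.25) ≈ 9.487736, f(3) ≈ 20.085537, f(3.75) ≈ 42.521082.
Sum = Δx · [f(1.5) + f(2.25) + f(3) + f(3.75)].
Sum ≈ 57.432033.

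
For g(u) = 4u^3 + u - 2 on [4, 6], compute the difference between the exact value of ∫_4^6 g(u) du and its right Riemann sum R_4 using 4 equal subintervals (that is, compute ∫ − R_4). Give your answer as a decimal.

-157.5

Exact integral: ∫_4^6 g(u) du = 1046.
R_4 = 1203.5.
Error = 1046 − 1203.5 = -157.5.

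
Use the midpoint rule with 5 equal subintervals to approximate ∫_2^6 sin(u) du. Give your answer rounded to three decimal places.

-1.414

Δu = (6 − 2)/5 = 0.8.
Midpoints: 2.4, 3.2, 4, 4.8, 5.6.
f(2.4) ≈ 0.675, f(3.2) ≈ -0.058, f(4) ≈ -0.757, f(4.8) ≈ -0.996, f(5.6) ≈ -0.631.
Sum = Δu · [f(2.4) + f(3.2) + f(4) + f(4.8) + f(5.6)].
Sum ≈ -1.414.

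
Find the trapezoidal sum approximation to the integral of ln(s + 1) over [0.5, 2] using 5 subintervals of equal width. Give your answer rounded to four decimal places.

Δs = (2 − 0.5)/5 = 0.3.
f(0.5) ≈ 0.4055, f(0.8) ≈ 0.5878, f(1.1) ≈ 0.7419, f(1.4) ≈ 0.8755, f(1.7) ≈ 0.9933, f(2) ≈ 1.0986.
T_5 = (Δs/2)·[f(s_0) + 2f(s_1) + ... + 2f(s_{4}) + f(s_5)].
Sum ≈ 1.1851.

1.1851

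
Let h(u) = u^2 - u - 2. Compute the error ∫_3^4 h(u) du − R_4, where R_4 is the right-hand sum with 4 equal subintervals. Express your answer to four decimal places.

Exact integral: ∫_3^4 h(u) du ≈ 6.833333.
R_4 = 7.59375.
Error ≈ 6.833333 − 7.59375 ≈ -0.7604.

-0.7604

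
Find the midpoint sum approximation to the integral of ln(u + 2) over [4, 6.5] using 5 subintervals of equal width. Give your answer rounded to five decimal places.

4.94052

Δu = (6.5 − 4)/5 = 0.5.
Midpoints: 4.25, 4.75, 5.25, 5.75, 6.25.
f(4.25) ≈ 1.83258, f(4.75) ≈ 1.90954, f(5.25) ≈ 1.98100, f(5.75) ≈ 2.04769, f(6.25) ≈ 2.11021.
Sum = Δu · [f(4.25) + f(4.75) + f(5.25) + f(5.75) + f(6.25)].
Sum ≈ 4.94052.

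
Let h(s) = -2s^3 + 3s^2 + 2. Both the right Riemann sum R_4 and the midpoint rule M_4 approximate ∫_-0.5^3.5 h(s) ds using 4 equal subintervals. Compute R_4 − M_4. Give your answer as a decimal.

-31

R_4 = -53.
M_4 = -22.
R_4 − M_4 = -31.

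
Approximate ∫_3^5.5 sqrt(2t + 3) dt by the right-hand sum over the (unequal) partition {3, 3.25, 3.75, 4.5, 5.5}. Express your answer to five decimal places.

8.73047

Subinterval widths: 0.25, 0.5, 0.75, 1.
Right endpoints: 3.25, 3.75, 4.5, 5.5.
f(3.25) ≈ 3.08221, f(3.75) ≈ 3.24037, f(4.5) ≈ 3.46410, f(5.5) ≈ 3.74166.
Sum = Σ Δt_i · f(t_i).
Sum ≈ 8.73047.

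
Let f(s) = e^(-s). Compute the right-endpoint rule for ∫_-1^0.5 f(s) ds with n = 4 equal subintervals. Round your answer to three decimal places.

Δs = (0.5 − (-1))/4 = 0.375.
Right endpoints: -0.625, -0.25, 0.125, 0.5.
f(-0.625) ≈ 1.868, f(-0.25) ≈ 1.284, f(0.125) ≈ 0.882, f(0.5) ≈ 0.607.
Sum = Δs · [f(-0.625) + f(-0.25) + f(0.125) + f(0.5)].
Sum ≈ 1.740.

1.740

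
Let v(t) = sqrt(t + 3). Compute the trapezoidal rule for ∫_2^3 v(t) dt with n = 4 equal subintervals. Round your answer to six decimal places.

Δt = (3 − 2)/4 = 0.25.
v(2) ≈ 2.236068, v(2.25) ≈ 2.291288, v(2.5) ≈ 2.345208, v(2.75) ≈ 2.397916, v(3) ≈ 2.449490.
T_4 = (Δt/2)·[v(t_0) + 2v(t_1) + 2v(t_2) + 2v(t_3) + v(t_4)].
Sum ≈ 2.344298.

2.344298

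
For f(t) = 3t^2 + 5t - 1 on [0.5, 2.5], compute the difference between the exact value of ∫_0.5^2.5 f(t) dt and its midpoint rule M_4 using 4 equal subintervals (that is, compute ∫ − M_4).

Exact integral: ∫_0.5^2.5 f(t) dt = 28.5.
M_4 = 28.375.
Error = 28.5 − 28.375 = 0.125.

0.125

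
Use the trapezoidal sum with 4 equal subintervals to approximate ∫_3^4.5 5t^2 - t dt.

Δt = (4.5 − 3)/4 = 0.375.
f(3) = 42, f(3.375) = 53.578125, f(3.75) = 66.5625, f(4.125) = 80.953125, f(4.5) = 96.75.
T_4 = (Δt/2)·[f(t_0) + 2f(t_1) + 2f(t_2) + 2f(t_3) + f(t_4)].
Sum = 101.42578125.

101.42578125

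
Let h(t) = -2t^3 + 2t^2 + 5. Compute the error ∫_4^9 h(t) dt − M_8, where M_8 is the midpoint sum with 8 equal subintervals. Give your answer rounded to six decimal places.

-6.022135

Exact integral: ∫_4^9 h(t) dt ≈ -2684.16666667.
M_8 = -2678.14453125.
Error ≈ -2684.16666667 − (-2678.14453125) ≈ -6.022135.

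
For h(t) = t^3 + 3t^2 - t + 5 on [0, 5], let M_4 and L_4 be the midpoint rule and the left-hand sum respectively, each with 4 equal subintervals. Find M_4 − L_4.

M_4 = 286.9140625.
L_4 = 185.546875.
M_4 − L_4 = 101.3671875.

101.3671875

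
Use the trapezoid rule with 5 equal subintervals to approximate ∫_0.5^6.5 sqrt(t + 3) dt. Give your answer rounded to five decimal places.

Δt = (6.5 − 0.5)/5 = 1.2.
f(0.5) ≈ 1.87083, f(1.7) ≈ 2.16795, f(2.9) ≈ 2.42899, f(4.1) ≈ 2.66458, f(5.3) ≈ 2.88097, f(6.5) ≈ 3.08221.
T_5 = (Δt/2)·[f(t_0) + 2f(t_1) + ... + 2f(t_{4}) + f(t_5)].
Sum ≈ 15.14281.

15.14281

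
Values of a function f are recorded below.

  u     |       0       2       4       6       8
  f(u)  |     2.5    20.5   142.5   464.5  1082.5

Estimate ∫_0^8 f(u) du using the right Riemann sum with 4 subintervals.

3420

Δu = 2.
Sum = 2·[20.5 + 142.5 + 464.5 + 1082.5] = 3420.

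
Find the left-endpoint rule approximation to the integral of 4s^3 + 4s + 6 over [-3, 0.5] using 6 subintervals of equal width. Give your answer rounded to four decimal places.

Δs = (0.5 − (-3))/6 = 7/12.
Left endpoints: -3, -29/12, -11/6, -1.25, -2/3, -1/12.
f(-3) = -114, f(-29/12) = -25973/432, f(-11/6) = -1403/54, f(-1.25) = -6.8125, f(-2/3) = 58/27, f(-1/12) = 2447/432.
Sum = Δs · [f(-3) + f(-29/12) + f(-11/6) + ...].
Sum ≈ -116.1441.

-116.1441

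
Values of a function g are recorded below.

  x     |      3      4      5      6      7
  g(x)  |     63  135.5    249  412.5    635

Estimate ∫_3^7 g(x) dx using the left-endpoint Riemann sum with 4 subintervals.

860

Δx = 1.
Sum = 1·[63 + 135.5 + 249 + 412.5] = 860.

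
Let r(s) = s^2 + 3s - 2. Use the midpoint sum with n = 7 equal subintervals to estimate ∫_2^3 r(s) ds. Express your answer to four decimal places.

Δs = (3 − 2)/7 = 1/7.
Midpoints: 29/14, 31/14, 33/14, 2.5, 37/14, 39/14, 41/14.
r(29/14) = 1667/196, r(31/14) = 1871/196, r(33/14) = 2083/196, r(2.5) = 11.75, r(37/14) = 2531/196, r(39/14) = 2767/196, r(41/14) = 3011/196.
Sum = Δs · [r(29/14) + r(31/14) + r(33/14) + ...].
Sum ≈ 11.8316.

11.8316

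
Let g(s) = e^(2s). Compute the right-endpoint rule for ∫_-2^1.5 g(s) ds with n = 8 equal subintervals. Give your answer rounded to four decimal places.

15.0555

Δs = (1.5 − (-2))/8 = 0.4375.
Right endpoints: -1.5625, -1.125, -0.6875, -0.25, 0.1875, 0.625, 1.0625, 1.5.
g(-1.5625) ≈ 0.0439, g(-1.125) ≈ 0.1054, g(-0.6875) ≈ 0.2528, g(-0.25) ≈ 0.6065, g(0.1875) ≈ 1.4550, g(0.625) ≈ 3.4903, g(1.0625) ≈ 8.3729, g(1.5) ≈ 20.0855.
Sum = Δs · [g(-1.5625) + g(-1.125) + g(-0.6875) + ...].
Sum ≈ 15.0555.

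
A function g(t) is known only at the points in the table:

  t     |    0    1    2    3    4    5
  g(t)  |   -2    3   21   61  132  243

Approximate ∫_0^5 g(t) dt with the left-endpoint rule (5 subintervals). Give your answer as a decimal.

215

Δt = 1.
Sum = 1·[(-2) + 3 + 21 + 61 + 132] = 215.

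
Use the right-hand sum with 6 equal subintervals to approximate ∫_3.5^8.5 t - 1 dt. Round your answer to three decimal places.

Δt = (8.5 − 3.5)/6 = 5/6.
Right endpoints: 13/3, 31/6, 6, 41/6, 23/3, 8.5.
f(13/3) = 10/3, f(31/6) = 25/6, f(6) = 5, f(41/6) = 35/6, f(23/3) = 20/3, f(8.5) = 7.5.
Sum = Δt · [f(13/3) + f(31/6) + f(6) + ...].
Sum ≈ 27.083.

27.083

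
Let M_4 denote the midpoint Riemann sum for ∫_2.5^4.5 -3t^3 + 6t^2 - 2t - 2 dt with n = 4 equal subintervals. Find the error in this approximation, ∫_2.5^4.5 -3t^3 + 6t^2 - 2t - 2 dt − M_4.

Exact integral: ∫_2.5^4.5 f(t) dt = -145.25.
M_4 = -144.1875.
Error = -145.25 − (-144.1875) = -1.0625.

-1.0625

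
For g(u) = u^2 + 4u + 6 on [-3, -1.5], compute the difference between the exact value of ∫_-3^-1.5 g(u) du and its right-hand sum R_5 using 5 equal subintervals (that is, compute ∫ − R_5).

0.09

Exact integral: ∫_-3^-1.5 g(u) du = 3.375.
R_5 = 3.285.
Error = 3.375 − 3.285 = 0.09.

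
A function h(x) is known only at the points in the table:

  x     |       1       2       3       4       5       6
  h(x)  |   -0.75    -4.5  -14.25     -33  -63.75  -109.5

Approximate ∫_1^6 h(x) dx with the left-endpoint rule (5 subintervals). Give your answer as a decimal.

-116.25

Δx = 1.
Sum = 1·[(-0.75) + (-4.5) + (-14.25) + (-33) + (-63.75)] = -116.25.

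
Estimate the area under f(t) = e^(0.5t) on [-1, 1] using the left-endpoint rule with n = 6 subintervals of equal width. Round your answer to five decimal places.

Δt = (1 − (-1))/6 = 1/3.
Left endpoints: -1, -2/3, -1/3, 0, 1/3, 2/3.
f(-1) ≈ 0.60653, f(-2/3) ≈ 0.71653, f(-1/3) ≈ 0.84648, f(0) ≈ 1.00000, f(1/3) ≈ 1.18136, f(2/3) ≈ 1.39561.
Sum = Δt · [f(-1) + f(-2/3) + f(-1/3) + ...].
Sum ≈ 1.91551.

1.91551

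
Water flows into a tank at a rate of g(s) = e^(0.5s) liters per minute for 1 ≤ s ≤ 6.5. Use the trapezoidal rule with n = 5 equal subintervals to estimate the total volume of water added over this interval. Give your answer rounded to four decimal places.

Δs = (6.5 − 1)/5 = 1.1.
g(1) ≈ 1.6487, g(2.1) ≈ 2.8577, g(3.2) ≈ 4.9530, g(4.3) ≈ 8.5849, g(5.4) ≈ 14.8797, g(6.5) ≈ 25.7903.
T_5 = (Δs/2)·[g(s_0) + 2g(s_1) + ... + 2g(s_{4}) + g(s_5)].
Sum ≈ 49.4943.

49.4943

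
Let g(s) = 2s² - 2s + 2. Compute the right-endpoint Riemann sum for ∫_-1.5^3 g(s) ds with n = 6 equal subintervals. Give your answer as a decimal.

Δs = (3 − (-1.5))/6 = 0.75.
Right endpoints: -0.75, 0, 0.75, 1.5, 2.25, 3.
g(-0.75) = 4.625, g(0) = 2, g(0.75) = 1.625, g(1.5) = 3.5, g(2.25) = 7.625, g(3) = 14.
Sum = Δs · [g(-0.75) + g(0) + g(0.75) + ...].
Sum = 25.03125.

25.03125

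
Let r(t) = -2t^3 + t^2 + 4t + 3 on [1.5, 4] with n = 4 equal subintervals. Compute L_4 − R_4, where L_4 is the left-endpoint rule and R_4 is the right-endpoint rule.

L_4 ≈ -42.3144531.
R_4 ≈ -103.2519531.
L_4 − R_4 = 60.9375.

60.9375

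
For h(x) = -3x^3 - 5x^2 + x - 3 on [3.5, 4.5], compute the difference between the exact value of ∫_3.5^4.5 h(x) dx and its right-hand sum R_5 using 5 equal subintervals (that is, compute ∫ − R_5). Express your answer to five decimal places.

18.64833

Exact integral: ∫_3.5^4.5 h(x) dx ≈ -274.4166667.
R_5 = -293.065.
Error ≈ -274.4166667 − (-293.065) ≈ 18.64833.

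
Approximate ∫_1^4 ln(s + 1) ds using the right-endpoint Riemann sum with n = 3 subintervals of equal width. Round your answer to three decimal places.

4.094

Δs = (4 − 1)/3 = 1.
Right endpoints: 2, 3, 4.
f(2) ≈ 1.099, f(3) ≈ 1.386, f(4) ≈ 1.609.
Sum = Δs · [f(2) + f(3) + f(4)].
Sum ≈ 4.094.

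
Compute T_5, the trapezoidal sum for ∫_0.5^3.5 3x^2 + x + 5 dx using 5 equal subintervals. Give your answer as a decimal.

64.29

Δx = (3.5 − 0.5)/5 = 0.6.
f(0.5) = 6.25, f(1.1) = 9.73, f(1.7) = 15.37, f(2.3) = 23.17, f(2.9) = 33.13, f(3.5) = 45.25.
T_5 = (Δx/2)·[f(x_0) + 2f(x_1) + ... + 2f(x_{4}) + f(x_5)].
Sum = 64.29.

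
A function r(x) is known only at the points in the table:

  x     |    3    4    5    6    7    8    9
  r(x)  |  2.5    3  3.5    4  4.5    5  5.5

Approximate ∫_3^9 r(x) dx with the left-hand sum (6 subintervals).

22.5

Δx = 1.
Sum = 1·[2.5 + 3 + 3.5 + 4 + 4.5 + 5] = 22.5.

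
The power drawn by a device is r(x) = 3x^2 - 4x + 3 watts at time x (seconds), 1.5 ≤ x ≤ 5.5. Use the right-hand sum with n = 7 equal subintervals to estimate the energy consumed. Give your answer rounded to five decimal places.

139.08163

Δx = (5.5 − 1.5)/7 = 4/7.
Right endpoints: 29/14, 37/14, 45/14, 53/14, 61/14, 69/14, 5.5.
r(29/14) = 1487/196, r(37/14) = 2623/196, r(45/14) = 4143/196, r(53/14) = 6047/196, r(61/14) = 8335/196, r(69/14) = 11007/196, r(5.5) = 71.75.
Sum = Δx · [r(29/14) + r(37/14) + r(45/14) + ...].
Sum ≈ 139.08163.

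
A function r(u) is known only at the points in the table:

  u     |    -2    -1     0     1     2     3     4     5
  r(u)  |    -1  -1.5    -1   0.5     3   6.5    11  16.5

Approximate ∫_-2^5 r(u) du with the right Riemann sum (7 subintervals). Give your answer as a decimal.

Δu = 1.
Sum = 1·[(-1.5) + (-1) + 0.5 + 3 + 6.5 + 11 + 16.5] = 35.

35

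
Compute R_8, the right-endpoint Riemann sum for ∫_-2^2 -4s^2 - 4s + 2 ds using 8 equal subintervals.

Δs = (2 − (-2))/8 = 0.5.
Right endpoints: -1.5, -1, -0.5, 0, 0.5, 1, 1.5, 2.
f(-1.5) = -1, f(-1) = 2, f(-0.5) = 3, f(0) = 2, f(0.5) = -1, f(1) = -6, f(1.5) = -13, f(2) = -22.
Sum = Δs · [f(-1.5) + f(-1) + f(-0.5) + ...].
Sum = -18.

-18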